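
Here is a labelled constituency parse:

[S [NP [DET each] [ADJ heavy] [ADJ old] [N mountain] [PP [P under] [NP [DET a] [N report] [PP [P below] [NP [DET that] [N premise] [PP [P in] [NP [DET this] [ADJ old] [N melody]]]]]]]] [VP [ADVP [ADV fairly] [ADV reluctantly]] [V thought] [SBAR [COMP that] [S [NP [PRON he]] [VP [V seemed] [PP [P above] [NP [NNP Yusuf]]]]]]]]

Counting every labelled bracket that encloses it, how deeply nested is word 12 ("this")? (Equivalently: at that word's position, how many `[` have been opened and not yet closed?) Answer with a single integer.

9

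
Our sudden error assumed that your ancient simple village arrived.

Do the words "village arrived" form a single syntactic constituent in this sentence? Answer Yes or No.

"village" belongs to the noun phrase "your ancient simple village" while "arrived" belongs to the verb phrase "arrived"; a span that runs across that boundary is not a single phrase.

No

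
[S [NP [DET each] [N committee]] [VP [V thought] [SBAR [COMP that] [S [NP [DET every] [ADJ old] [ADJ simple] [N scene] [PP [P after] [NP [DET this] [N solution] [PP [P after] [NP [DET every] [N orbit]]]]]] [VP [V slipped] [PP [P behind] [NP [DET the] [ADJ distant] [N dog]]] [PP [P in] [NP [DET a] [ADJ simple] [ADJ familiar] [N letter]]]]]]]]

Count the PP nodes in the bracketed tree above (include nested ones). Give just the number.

4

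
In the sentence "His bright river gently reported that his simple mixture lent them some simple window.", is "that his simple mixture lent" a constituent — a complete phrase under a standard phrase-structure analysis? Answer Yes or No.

No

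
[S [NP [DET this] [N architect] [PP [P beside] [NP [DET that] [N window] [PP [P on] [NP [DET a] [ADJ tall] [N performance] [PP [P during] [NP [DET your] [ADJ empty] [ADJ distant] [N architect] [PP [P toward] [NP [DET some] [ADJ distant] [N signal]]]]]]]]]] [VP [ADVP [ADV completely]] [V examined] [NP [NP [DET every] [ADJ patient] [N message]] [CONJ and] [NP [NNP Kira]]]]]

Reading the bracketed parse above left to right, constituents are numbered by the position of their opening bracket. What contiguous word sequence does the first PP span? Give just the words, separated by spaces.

beside that window on a tall performance during your empty distant architect toward some distant signal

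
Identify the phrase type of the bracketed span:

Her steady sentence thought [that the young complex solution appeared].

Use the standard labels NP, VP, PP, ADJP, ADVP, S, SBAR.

SBAR

The span is built around the complementizer "that" — a subordinate clause (SBAR).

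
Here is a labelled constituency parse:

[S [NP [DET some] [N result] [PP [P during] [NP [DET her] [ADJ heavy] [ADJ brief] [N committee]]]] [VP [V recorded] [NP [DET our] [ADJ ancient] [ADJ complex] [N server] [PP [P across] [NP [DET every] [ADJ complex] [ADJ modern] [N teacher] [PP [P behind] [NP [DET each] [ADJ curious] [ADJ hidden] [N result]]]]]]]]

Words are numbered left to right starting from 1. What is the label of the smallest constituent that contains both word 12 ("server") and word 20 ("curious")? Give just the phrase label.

NP

Both words fall inside [NP our ancient complex server across every complex modern teacher behind each curious hidden result] (words 9–22), and no smaller constituent contains them both. Label: NP.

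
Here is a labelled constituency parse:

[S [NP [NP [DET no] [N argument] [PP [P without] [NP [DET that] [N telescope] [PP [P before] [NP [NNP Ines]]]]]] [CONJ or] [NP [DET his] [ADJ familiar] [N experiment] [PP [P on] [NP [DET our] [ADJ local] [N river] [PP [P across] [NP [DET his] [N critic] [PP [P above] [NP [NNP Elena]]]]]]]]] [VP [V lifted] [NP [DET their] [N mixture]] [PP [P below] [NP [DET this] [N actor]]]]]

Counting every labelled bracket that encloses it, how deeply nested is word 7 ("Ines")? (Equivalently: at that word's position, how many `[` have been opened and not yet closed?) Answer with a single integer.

8

Counting open brackets not yet closed at "Ines": [S [NP [NP [PP [NP [PP [NP [NNP = 8.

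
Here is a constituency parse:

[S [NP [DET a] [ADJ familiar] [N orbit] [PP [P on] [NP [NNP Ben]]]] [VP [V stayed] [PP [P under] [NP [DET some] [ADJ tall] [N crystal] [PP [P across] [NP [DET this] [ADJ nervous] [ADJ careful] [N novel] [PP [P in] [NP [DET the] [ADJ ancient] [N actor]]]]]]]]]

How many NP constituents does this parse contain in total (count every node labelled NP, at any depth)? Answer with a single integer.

5

Listing each NP by its span: [NP a familiar orbit on Ben]; [NP Ben]; [NP some tall crystal across this nervous careful novel in the ancient actor]; [NP this nervous careful novel in the ancient actor]; [NP the ancient actor] — that makes 5.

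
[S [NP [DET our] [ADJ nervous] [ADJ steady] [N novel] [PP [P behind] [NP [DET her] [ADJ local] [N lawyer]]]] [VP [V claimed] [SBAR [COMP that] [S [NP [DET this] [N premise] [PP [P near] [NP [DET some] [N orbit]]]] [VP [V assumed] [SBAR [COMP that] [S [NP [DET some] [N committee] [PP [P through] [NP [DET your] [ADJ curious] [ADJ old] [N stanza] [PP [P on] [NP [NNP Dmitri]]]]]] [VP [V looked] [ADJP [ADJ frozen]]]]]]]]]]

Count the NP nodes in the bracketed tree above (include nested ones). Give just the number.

7

Listing each NP by its span: [NP our nervous steady novel behind her local lawyer]; [NP her local lawyer]; [NP this premise near some orbit]; [NP some orbit]; [NP some committee through your curious old stanza on Dmitri]; [NP your curious old stanza on Dmitri] … — that makes 7.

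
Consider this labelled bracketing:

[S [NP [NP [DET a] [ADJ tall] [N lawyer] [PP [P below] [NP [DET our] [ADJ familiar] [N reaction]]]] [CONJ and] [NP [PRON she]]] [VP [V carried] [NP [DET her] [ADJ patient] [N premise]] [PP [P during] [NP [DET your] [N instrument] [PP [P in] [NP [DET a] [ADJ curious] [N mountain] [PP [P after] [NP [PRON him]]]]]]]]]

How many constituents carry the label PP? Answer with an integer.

4

Scanning left to right, an opening `[PP` appears at word positions 4, 14, 17, 21 — 4 in total.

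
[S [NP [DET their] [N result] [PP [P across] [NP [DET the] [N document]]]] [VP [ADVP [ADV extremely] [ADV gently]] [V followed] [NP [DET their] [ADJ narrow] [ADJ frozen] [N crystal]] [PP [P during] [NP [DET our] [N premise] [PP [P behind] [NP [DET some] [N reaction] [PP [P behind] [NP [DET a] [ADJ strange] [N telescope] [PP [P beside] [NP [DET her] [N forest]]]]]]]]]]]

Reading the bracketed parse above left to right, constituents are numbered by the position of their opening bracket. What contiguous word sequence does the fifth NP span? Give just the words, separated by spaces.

some reaction behind a strange telescope beside her forest

The NP opening brackets appear, in order, over: "their result across the document"; "the document"; "their narrow frozen crystal"; "our premise behind some reaction behind a strange telescope beside her forest"; "some reaction behind a strange telescope beside her forest"; "a strange telescope beside her forest"; "her forest". The fifth one spans "some reaction behind a strange telescope beside her forest".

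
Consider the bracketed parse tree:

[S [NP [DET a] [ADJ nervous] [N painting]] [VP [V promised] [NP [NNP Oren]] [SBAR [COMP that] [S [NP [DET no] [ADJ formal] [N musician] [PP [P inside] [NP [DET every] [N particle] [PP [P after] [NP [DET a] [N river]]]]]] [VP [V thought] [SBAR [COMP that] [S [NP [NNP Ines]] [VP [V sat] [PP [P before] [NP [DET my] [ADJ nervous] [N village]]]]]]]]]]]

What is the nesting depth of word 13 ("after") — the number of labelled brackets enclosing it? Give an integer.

9

The word sits inside P, which is inside PP, inside NP, inside PP, inside NP, inside S, inside SBAR, inside VP, inside S — 9 brackets in all.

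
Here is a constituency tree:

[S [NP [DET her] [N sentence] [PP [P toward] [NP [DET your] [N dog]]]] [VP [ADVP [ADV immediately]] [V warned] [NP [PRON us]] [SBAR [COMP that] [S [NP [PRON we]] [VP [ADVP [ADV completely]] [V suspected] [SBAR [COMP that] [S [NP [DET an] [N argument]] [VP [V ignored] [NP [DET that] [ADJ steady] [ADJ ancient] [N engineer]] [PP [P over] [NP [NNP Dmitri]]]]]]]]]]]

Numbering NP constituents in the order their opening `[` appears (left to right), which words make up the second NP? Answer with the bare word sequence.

your dog

In left-to-right order the NP constituents are "her sentence toward your dog"; "your dog"; "us"; "we"; "an argument"; "that steady ancient engineer"; "Dmitri". Number 2 is "your dog".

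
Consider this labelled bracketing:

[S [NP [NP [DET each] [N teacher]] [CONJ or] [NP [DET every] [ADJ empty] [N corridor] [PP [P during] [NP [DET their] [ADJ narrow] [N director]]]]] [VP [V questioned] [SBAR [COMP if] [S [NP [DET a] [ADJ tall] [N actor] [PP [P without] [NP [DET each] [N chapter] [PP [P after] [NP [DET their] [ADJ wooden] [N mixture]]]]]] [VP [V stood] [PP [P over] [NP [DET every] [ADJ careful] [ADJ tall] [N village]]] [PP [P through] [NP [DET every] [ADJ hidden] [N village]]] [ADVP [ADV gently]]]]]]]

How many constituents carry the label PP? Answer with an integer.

5

Scanning left to right, an opening `[PP` appears at word positions 7, 16, 19, 24, 29 — 5 in total.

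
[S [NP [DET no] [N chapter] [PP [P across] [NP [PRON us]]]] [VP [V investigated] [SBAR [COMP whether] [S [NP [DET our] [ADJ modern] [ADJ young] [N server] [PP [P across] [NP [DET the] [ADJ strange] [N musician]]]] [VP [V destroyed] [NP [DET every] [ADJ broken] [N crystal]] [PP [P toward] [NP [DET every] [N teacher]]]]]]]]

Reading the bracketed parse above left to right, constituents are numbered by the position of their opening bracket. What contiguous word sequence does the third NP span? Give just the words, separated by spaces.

our modern young server across the strange musician

Opening `[NP` markers occur at word positions 1, 4, 7, 12, 16, 20; the third of these opens the constituent [NP our modern young server across the strange musician].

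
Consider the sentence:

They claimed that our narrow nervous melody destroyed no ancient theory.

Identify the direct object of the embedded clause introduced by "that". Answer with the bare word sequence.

no ancient theory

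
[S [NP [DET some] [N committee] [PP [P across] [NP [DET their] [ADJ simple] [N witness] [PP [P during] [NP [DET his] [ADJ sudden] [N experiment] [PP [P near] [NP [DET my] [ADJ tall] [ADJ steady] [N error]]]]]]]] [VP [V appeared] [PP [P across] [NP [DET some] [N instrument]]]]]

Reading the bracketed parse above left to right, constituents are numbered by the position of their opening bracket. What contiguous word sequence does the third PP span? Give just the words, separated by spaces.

near my tall steady error

Opening `[PP` markers occur at word positions 3, 7, 11, 17; the third of these opens the constituent [PP near my tall steady error].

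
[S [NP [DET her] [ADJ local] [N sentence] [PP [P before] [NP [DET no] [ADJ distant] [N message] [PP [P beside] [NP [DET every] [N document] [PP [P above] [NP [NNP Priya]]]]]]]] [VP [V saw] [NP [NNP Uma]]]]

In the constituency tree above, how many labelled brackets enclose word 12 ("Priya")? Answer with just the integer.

9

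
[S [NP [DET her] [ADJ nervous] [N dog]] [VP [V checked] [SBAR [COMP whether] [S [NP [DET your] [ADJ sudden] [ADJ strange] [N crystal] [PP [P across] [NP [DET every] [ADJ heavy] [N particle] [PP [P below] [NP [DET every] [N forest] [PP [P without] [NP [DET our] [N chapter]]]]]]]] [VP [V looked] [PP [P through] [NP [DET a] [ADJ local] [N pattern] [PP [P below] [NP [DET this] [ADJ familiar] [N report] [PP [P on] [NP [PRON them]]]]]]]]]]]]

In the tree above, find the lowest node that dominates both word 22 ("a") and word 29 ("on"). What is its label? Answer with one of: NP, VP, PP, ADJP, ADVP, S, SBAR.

The smallest bracket enclosing both words is [NP a local pattern below this familiar report on them], so the label is NP.

NP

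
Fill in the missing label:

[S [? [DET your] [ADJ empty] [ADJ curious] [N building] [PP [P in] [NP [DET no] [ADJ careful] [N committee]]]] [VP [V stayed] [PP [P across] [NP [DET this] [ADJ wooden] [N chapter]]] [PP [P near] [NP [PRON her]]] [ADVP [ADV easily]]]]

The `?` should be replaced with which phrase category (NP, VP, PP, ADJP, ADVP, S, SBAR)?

NP

Looking at what the `?` directly dominates — DET 'your', ADJ 'empty', ADJ 'curious', N 'building', PP — this is a noun phrase (NP).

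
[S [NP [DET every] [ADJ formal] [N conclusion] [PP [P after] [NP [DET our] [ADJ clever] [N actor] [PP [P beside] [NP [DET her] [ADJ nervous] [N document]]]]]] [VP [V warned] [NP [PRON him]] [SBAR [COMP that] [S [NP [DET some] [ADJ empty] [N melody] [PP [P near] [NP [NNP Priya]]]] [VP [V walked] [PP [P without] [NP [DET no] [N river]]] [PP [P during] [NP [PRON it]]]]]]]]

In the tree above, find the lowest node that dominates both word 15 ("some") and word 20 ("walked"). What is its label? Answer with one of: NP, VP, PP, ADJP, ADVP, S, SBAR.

The smallest bracket enclosing both words is [S some empty melody near Priya walked without no river during it], so the label is S.

S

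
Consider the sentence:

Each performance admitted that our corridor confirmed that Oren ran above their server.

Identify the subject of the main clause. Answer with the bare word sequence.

each performance

In the main clause the verb is "admitted"; the NP preceding it, "each performance", is the subject.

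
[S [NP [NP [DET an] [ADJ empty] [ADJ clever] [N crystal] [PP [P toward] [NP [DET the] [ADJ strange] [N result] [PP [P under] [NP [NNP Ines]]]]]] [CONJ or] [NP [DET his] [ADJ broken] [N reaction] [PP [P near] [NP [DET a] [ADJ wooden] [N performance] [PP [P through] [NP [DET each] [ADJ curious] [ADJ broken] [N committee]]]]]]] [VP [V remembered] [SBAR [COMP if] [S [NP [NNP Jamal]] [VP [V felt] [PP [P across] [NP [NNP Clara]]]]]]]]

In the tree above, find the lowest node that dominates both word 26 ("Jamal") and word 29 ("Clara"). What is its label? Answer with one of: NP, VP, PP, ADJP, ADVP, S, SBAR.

S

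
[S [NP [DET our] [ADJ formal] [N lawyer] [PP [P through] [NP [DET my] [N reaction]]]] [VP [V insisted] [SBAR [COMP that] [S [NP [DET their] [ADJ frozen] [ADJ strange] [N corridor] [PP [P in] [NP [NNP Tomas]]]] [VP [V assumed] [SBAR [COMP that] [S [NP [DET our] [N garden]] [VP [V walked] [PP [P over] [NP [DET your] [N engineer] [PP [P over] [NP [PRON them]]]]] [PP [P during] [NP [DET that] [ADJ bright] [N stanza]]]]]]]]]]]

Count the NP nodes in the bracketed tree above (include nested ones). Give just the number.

8

Listing each NP by its span: [NP our formal lawyer through my reaction]; [NP my reaction]; [NP their frozen strange corridor in Tomas]; [NP Tomas]; [NP our garden]; [NP your engineer over them] … — that makes 8.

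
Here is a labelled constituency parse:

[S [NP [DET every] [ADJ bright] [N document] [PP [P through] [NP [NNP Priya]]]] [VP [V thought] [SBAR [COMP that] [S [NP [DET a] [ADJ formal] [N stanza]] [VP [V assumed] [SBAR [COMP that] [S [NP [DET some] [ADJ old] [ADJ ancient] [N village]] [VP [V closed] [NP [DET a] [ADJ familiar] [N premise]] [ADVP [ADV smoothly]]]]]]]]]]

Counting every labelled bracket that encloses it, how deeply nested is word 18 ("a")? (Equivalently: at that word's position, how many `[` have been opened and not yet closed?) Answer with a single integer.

10

Counting open brackets not yet closed at "a": [S [VP [SBAR [S [VP [SBAR [S [VP [NP [DET = 10.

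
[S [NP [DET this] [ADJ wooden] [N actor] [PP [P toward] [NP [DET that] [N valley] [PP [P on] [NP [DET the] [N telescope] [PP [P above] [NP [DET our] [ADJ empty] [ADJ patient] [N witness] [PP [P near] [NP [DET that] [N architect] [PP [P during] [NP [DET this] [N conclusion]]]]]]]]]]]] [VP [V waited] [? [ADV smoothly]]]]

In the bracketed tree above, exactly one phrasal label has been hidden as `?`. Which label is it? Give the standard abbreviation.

ADVP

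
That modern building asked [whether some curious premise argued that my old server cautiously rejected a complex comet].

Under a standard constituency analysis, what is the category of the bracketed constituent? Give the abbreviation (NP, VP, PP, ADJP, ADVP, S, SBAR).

SBAR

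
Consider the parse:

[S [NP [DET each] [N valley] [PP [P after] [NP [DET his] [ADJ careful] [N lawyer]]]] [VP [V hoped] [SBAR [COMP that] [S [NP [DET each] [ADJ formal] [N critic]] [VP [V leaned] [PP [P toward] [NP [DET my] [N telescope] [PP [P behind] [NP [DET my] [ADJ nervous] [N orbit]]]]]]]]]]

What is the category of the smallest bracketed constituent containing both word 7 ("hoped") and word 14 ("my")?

Both words fall inside [VP hoped that each formal critic leaned toward my telescope behind my nervous orbit] (words 7–19), and no smaller constituent contains them both. Label: VP.

VP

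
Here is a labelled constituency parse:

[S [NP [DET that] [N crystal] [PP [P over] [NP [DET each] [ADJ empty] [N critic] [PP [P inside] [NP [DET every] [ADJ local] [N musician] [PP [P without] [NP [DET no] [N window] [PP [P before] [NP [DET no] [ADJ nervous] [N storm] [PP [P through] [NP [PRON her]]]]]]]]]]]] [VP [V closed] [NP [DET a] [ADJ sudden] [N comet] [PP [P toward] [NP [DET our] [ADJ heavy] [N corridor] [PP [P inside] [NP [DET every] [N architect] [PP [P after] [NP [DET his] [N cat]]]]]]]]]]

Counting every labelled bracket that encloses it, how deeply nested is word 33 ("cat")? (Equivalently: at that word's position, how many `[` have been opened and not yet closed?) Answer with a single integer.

10

The word sits inside N, which is inside NP, inside PP, inside NP, inside PP, inside NP, inside PP, inside NP, inside VP, inside S — 10 brackets in all.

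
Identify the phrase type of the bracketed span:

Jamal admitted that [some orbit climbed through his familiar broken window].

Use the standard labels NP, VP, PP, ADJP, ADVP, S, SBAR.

The bracketed span "some orbit climbed through his familiar broken window" is headed by "climbed", making it a clause (S).

S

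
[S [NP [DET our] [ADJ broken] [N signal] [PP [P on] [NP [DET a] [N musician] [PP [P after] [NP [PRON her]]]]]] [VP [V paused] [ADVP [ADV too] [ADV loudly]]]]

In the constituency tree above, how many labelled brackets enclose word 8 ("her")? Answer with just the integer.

7

Counting open brackets not yet closed at "her": [S [NP [PP [NP [PP [NP [PRON = 7.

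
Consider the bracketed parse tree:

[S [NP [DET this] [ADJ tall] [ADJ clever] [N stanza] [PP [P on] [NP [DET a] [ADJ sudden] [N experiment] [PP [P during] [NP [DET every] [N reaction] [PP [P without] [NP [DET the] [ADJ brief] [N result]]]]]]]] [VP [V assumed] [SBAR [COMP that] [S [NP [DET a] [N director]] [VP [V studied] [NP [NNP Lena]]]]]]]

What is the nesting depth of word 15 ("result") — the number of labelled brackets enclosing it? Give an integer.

9

The word sits inside N, which is inside NP, inside PP, inside NP, inside PP, inside NP, inside PP, inside NP, inside S — 9 brackets in all.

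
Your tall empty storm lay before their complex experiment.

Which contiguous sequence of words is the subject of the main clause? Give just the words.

your tall empty storm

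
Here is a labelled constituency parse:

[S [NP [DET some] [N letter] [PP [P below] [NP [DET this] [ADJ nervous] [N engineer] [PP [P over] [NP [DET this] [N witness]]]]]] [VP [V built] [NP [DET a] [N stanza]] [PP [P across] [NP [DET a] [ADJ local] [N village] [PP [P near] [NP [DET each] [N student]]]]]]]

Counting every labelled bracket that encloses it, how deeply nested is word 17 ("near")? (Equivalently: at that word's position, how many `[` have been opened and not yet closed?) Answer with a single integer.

Counting open brackets not yet closed at "near": [S [VP [PP [NP [PP [P = 6.

6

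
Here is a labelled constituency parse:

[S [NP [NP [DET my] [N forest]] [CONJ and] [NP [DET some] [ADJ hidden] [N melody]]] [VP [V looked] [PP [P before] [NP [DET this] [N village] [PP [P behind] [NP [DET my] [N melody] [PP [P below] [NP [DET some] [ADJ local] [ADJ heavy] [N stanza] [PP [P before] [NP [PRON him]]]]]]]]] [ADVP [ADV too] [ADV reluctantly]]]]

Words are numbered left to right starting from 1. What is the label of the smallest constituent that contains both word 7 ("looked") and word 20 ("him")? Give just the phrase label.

VP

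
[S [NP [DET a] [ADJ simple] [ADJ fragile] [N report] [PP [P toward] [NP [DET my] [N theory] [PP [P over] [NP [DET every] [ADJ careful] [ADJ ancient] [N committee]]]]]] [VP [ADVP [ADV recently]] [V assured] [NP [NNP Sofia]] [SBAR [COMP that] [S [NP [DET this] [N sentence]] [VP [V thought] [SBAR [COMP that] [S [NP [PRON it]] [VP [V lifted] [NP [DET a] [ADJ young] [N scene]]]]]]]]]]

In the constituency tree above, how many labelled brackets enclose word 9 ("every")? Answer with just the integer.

7

The word sits inside DET, which is inside NP, inside PP, inside NP, inside PP, inside NP, inside S — 7 brackets in all.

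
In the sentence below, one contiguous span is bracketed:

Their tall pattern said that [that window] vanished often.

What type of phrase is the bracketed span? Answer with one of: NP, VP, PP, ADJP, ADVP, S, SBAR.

The bracketed span "that window" is headed by "window", making it a noun phrase (NP).

NP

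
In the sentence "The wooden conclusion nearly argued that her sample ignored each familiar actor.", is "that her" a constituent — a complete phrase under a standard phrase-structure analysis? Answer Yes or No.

No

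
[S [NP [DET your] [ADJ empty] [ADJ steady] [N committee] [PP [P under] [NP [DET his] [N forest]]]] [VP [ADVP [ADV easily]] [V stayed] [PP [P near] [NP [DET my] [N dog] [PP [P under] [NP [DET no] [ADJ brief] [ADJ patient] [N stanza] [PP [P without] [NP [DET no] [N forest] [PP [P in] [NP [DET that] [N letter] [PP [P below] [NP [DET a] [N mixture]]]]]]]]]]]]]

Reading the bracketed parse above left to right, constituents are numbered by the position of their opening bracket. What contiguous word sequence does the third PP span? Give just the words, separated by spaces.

under no brief patient stanza without no forest in that letter below a mixture

In left-to-right order the PP constituents are "under his forest"; "near my dog under no brief patient stanza without no forest in that letter below a mixture"; "under no brief patient stanza without no forest in that letter below a mixture"; "without no forest in that letter below a mixture"; "in that letter below a mixture"; "below a mixture". Number 3 is "under no brief patient stanza without no forest in that letter below a mixture".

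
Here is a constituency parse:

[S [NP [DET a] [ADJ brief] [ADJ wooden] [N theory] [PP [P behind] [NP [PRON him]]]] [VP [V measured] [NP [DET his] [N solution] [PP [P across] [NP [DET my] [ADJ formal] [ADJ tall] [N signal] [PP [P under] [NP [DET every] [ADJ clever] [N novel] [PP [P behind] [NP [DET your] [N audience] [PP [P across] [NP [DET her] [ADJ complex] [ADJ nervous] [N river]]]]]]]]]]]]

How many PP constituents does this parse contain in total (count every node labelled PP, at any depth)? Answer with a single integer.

5

The PP constituents are: [PP behind him]; [PP across my formal tall signal under every clever novel behind your audience across her complex nervous river]; [PP under every clever novel behind your audience across her complex nervous river]; [PP behind your audience across her complex nervous river]; [PP across her complex nervous river]. Total: 5.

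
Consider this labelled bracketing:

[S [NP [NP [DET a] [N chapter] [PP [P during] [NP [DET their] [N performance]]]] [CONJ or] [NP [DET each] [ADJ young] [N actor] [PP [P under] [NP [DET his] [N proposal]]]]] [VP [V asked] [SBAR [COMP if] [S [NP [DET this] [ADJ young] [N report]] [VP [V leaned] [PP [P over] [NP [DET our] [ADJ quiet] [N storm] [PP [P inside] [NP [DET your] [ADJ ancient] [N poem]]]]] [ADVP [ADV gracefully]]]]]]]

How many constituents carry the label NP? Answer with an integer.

The NP constituents are: [NP a chapter during their performance or each young actor under his proposal]; [NP a chapter during their performance]; [NP their performance]; [NP each young actor under his proposal]; [NP his proposal]; [NP this young report] …. Total: 8.

8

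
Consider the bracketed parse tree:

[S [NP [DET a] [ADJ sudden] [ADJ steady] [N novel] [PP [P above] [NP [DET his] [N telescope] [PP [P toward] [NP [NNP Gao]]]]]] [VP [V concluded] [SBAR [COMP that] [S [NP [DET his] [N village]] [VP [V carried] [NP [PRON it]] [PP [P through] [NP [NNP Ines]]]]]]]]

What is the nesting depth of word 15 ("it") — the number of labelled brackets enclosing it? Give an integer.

7

The word sits inside PRON, which is inside NP, inside VP, inside S, inside SBAR, inside VP, inside S — 7 brackets in all.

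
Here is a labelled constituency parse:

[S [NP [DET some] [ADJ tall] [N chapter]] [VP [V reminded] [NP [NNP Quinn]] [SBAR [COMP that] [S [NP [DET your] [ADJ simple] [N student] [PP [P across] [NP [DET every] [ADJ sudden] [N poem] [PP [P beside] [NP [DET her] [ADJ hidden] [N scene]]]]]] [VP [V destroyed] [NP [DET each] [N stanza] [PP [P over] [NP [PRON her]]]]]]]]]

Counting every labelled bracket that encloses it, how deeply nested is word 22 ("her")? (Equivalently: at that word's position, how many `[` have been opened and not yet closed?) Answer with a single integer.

The word sits inside PRON, which is inside NP, inside PP, inside NP, inside VP, inside S, inside SBAR, inside VP, inside S — 9 brackets in all.

9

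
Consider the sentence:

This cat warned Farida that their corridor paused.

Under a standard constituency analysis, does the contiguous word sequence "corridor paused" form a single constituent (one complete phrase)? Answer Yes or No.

No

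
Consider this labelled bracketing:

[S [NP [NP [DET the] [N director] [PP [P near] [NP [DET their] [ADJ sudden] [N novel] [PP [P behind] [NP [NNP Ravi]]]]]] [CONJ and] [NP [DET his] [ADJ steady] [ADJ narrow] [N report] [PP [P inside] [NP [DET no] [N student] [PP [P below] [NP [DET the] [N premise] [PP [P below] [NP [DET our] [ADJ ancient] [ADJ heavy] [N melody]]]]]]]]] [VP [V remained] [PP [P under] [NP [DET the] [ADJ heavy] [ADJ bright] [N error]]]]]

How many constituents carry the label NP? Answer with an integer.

Scanning left to right, an opening `[NP` appears at word positions 1, 1, 4, 8, 10, 15, 18, 21, 27 — 9 in total.

9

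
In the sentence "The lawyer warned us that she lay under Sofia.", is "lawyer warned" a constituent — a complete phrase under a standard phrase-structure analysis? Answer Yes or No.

No

"lawyer" belongs to the noun phrase "the lawyer" while "warned" belongs to the verb phrase "warned us that she lay under Sofia"; a span that runs across that boundary is not a single phrase.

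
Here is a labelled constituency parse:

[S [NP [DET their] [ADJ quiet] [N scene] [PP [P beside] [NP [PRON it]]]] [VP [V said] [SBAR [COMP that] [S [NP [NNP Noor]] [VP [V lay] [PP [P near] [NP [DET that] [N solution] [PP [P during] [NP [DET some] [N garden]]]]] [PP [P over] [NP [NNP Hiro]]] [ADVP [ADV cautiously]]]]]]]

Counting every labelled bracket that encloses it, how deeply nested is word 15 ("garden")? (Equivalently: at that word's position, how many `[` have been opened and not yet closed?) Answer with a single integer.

10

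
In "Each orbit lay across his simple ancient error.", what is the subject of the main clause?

"each orbit" is the NP that combines with the VP headed by "lay" to form the main clause — the subject.

each orbit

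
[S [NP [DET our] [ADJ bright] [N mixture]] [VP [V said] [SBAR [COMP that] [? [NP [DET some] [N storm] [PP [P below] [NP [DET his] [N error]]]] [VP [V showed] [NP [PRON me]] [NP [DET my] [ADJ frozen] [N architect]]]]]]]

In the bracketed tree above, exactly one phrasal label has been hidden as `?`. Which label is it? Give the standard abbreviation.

The `?` node immediately contains: NP, VP. That is the internal structure of a clause, so the label is S.

S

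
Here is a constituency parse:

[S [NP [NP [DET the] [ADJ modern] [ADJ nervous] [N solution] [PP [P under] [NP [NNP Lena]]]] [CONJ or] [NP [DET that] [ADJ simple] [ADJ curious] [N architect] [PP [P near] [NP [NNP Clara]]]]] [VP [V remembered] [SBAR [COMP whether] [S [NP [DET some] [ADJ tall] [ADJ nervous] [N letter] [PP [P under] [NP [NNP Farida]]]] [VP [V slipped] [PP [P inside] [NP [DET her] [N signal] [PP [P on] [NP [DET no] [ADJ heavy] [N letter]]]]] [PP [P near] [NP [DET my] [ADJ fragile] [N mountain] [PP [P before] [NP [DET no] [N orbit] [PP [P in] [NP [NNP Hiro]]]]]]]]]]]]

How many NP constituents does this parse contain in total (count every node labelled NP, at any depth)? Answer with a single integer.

Scanning left to right, an opening `[NP` appears at word positions 1, 1, 6, 8, 13, 16, 21, 24, 27, 31, 35, 38 — 12 in total.

12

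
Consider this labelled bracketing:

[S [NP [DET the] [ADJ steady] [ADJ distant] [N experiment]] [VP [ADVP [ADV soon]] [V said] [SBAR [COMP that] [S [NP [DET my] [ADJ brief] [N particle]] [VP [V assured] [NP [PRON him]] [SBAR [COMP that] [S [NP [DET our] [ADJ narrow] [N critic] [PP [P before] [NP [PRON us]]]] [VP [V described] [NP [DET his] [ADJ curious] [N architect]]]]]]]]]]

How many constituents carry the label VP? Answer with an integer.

3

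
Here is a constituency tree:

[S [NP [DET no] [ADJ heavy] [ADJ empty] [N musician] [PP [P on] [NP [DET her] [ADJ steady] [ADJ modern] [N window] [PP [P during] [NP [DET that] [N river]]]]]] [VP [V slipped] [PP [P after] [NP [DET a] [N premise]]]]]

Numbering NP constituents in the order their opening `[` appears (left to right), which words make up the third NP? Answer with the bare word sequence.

that river

Opening `[NP` markers occur at word positions 1, 6, 11, 15; the third of these opens the constituent [NP that river].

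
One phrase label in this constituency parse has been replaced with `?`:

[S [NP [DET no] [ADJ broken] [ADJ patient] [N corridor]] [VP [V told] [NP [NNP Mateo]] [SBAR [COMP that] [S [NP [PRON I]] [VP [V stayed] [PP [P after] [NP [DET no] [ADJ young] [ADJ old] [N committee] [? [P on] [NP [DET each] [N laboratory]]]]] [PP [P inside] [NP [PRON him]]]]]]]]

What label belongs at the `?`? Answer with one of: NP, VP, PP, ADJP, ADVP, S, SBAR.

PP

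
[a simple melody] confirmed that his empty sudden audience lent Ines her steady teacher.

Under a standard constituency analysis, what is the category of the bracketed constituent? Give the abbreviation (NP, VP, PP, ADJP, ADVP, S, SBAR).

NP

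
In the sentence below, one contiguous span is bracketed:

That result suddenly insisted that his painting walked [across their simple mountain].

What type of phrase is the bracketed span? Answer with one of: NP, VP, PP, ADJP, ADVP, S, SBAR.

The span is built around the preposition "across" — a prepositional phrase (PP).

PP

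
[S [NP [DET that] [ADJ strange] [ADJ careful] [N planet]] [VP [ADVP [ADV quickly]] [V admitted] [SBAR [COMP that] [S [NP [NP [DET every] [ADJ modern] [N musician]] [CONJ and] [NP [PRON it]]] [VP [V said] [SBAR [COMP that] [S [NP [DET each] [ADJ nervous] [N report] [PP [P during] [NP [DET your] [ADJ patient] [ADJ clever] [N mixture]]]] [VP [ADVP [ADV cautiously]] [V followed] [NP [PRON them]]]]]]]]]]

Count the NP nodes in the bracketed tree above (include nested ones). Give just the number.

7

Scanning left to right, an opening `[NP` appears at word positions 1, 8, 8, 12, 15, 19, 25 — 7 in total.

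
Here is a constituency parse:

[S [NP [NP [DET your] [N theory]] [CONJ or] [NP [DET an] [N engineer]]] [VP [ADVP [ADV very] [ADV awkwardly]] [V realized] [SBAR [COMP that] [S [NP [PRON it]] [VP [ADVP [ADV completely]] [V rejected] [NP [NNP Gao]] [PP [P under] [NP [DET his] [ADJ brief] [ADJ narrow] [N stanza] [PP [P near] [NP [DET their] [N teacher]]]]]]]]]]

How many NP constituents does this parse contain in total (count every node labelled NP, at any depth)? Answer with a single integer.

7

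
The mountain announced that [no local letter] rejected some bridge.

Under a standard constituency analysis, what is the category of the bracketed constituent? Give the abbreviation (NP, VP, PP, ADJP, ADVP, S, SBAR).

The span is built around the noun "letter" — a noun phrase (NP).

NP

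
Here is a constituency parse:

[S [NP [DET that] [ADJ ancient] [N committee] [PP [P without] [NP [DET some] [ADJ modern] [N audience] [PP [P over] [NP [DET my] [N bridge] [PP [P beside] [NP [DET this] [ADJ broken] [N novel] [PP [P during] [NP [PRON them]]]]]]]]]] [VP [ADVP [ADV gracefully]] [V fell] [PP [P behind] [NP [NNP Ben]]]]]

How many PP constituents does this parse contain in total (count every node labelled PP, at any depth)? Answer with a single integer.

Scanning left to right, an opening `[PP` appears at word positions 4, 8, 11, 15, 19 — 5 in total.

5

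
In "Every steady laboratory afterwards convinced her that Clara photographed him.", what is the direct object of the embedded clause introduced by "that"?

The verb of the embedded clause introduced by "that" is "photographed"; its direct object is the NP "him".

him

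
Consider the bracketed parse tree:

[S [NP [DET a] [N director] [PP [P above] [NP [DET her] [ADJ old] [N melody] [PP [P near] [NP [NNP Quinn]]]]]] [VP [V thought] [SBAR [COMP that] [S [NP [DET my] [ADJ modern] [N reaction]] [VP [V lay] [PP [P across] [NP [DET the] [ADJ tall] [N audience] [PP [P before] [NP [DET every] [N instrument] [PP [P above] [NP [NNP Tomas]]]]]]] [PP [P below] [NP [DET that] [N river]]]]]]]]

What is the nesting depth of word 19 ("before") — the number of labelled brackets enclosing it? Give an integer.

Path from the root down to the word: S → VP → SBAR → S → VP → PP → NP → PP → P. That is 9 enclosing brackets.

9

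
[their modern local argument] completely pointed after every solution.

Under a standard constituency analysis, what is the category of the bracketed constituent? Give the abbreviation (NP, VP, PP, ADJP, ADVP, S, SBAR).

NP

The bracketed span "their modern local argument" is headed by "argument", making it a noun phrase (NP).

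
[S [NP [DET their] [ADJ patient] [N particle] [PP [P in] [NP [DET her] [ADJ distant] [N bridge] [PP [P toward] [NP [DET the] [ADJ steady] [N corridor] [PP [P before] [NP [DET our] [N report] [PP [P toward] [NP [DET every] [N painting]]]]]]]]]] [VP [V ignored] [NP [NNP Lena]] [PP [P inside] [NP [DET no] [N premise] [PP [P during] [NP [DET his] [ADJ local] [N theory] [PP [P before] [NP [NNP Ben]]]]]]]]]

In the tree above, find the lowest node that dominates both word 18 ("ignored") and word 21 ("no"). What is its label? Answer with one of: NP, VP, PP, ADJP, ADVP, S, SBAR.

VP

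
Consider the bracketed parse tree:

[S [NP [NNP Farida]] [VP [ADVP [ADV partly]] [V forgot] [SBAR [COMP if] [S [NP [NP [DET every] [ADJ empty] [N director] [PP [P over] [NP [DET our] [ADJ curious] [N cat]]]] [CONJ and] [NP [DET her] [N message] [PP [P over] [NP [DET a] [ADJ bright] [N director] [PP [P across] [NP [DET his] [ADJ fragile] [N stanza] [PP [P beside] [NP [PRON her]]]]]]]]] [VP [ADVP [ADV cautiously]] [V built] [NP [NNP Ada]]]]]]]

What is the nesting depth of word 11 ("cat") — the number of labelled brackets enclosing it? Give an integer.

9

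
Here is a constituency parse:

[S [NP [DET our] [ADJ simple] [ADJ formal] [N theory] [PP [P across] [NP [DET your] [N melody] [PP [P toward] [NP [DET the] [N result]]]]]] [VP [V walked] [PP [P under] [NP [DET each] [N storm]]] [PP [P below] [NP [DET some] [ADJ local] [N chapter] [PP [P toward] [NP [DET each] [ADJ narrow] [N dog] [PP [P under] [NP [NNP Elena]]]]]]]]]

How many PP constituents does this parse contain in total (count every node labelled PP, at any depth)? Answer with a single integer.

6

Scanning left to right, an opening `[PP` appears at word positions 5, 8, 12, 15, 19, 23 — 6 in total.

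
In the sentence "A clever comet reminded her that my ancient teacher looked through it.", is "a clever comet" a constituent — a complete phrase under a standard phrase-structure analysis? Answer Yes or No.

"a clever comet" is exactly the noun phrase [NP a clever comet], a complete constituent.

Yes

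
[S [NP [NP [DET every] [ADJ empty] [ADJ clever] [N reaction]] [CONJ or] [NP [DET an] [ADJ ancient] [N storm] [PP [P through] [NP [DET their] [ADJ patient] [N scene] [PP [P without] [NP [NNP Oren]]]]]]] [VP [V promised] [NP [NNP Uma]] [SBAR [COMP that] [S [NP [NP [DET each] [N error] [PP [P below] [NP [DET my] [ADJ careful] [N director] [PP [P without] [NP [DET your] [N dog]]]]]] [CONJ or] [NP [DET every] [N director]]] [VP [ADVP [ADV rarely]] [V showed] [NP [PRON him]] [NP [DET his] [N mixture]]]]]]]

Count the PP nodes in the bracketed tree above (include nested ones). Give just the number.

The PP constituents are: [PP through their patient scene without Oren]; [PP without Oren]; [PP below my careful director without your dog]; [PP without your dog]. Total: 4.

4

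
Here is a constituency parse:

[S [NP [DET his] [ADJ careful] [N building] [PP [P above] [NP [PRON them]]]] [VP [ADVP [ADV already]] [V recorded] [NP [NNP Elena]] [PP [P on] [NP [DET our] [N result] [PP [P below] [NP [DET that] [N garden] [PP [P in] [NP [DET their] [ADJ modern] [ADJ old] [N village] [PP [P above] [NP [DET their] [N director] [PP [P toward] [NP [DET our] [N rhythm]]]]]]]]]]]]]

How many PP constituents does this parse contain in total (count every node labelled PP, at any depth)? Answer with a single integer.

6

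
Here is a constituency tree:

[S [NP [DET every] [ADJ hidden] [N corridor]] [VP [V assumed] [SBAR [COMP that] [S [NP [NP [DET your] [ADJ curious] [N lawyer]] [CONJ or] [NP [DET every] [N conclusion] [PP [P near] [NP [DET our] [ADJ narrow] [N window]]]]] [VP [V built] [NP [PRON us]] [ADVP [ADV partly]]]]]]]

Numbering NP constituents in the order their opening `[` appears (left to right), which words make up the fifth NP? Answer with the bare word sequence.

In left-to-right order the NP constituents are "every hidden corridor"; "your curious lawyer or every conclusion near our narrow window"; "your curious lawyer"; "every conclusion near our narrow window"; "our narrow window"; "us". Number 5 is "our narrow window".

our narrow window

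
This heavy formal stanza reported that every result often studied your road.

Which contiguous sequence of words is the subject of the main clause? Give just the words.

this heavy formal stanza

In the main clause the verb is "reported"; the NP preceding it, "this heavy formal stanza", is the subject.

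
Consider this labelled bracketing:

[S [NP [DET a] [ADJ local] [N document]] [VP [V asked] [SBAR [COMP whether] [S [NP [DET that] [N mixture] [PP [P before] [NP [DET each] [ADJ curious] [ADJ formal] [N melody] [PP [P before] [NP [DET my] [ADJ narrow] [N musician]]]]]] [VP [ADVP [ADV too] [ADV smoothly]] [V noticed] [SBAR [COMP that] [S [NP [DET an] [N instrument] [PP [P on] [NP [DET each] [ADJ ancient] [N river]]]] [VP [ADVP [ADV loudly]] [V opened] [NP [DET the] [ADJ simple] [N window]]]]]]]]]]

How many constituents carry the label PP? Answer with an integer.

Listing each PP by its span: [PP before each curious formal melody before my narrow musician]; [PP before my narrow musician]; [PP on each ancient river] — that makes 3.

3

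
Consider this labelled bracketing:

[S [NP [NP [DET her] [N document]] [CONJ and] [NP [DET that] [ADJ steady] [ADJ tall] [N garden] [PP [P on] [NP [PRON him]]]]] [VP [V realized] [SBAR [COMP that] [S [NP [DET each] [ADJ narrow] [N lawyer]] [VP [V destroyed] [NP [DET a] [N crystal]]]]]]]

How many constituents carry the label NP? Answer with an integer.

6

Scanning left to right, an opening `[NP` appears at word positions 1, 1, 4, 9, 12, 16 — 6 in total.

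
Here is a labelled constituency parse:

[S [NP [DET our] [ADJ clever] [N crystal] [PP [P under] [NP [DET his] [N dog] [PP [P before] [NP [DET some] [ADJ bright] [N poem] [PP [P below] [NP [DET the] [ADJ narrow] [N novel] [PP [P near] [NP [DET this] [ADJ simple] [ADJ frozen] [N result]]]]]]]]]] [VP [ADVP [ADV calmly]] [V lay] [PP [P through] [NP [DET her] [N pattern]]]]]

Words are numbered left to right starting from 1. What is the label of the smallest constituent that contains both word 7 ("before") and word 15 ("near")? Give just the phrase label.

PP

Word 7 lies under S → NP → PP → NP → PP → P; word 15 lies under S → NP → PP → NP → PP → NP → PP → NP → PP → P. The lowest shared node is the PP.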